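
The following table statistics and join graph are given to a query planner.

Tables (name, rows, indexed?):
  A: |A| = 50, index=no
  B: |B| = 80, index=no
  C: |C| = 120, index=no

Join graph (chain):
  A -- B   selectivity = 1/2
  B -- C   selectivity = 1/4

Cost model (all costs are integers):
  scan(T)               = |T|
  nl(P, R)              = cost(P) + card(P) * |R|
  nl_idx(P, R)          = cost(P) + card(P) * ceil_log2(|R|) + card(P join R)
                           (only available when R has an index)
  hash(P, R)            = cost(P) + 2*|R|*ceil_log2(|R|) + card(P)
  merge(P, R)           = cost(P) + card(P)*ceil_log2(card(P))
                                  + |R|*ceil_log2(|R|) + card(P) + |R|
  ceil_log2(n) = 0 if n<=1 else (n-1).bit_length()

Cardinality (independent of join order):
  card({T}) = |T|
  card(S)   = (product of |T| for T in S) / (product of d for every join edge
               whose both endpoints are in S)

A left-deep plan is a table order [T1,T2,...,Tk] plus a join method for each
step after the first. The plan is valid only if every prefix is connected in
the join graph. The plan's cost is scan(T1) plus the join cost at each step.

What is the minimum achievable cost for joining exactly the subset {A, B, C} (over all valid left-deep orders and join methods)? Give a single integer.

Selinger DP over subsets of {A,B,C}:
  {A}: scan cost=50, card=50
  {B}: scan cost=80, card=80
  {C}: scan cost=120, card=120
  {AB}: card=2000; try (A,hash)→760, (B,merge)→1040, (A,merge)→1070, (B,hash)→1220, (B,nl)→4050, (A,nl)→4080; best=760 via (A,hash)
  {BC}: card=2400; try (B,hash)→1360, (C,merge)→1680, (B,merge)→1720, (C,hash)→1840, (C,nl)→9680, (B,nl)→9720; best=1360 via (B,hash)
  {ABC}: card=60000; try (A,hash)→4360, (C,hash)→4440, (C,merge)→25720, (A,merge)→32910, (A,nl)→121360, (C,nl)→240760; best=4360 via (A,hash)

4360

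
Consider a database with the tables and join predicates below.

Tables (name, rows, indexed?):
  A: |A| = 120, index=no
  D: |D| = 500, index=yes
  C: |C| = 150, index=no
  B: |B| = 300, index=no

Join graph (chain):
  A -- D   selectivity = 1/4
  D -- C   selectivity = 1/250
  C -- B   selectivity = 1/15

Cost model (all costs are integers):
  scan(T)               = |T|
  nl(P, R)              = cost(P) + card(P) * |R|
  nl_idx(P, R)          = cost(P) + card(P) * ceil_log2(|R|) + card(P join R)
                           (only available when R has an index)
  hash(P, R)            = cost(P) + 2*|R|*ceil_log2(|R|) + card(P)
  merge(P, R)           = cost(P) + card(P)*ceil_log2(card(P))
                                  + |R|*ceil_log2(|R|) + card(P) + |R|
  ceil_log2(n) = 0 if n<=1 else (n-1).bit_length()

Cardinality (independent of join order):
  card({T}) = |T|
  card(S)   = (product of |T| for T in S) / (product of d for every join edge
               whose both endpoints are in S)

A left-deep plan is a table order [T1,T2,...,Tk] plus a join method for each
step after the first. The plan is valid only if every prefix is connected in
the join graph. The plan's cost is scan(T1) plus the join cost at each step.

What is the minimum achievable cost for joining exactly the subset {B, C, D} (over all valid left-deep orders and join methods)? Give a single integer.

7500

Selinger DP over subsets of {B,C,D}:
  {D}: scan cost=500, card=500
  {C}: scan cost=150, card=150
  {B}: scan cost=300, card=300
  {CD}: card=300; try (D,nl_idx)→1800, (C,hash)→3400, (D,merge)→6500, (C,merge)→6850, (D,hash)→9300, (D,nl)→75150 …(+1); best=1800 via (D,nl_idx)
  {BC}: card=3000; try (C,hash)→3000, (B,merge)→4500, (C,merge)→4650, (B,hash)→5700, (B,nl)→45150, (C,nl)→45300; best=3000 via (C,hash)
  {BCD}: card=6000; try (B,hash)→7500, (B,merge)→7800, (D,hash)→15000, (D,nl_idx)→36000, (D,merge)→47000, (B,nl)→91800 …(+1); best=7500 via (B,hash)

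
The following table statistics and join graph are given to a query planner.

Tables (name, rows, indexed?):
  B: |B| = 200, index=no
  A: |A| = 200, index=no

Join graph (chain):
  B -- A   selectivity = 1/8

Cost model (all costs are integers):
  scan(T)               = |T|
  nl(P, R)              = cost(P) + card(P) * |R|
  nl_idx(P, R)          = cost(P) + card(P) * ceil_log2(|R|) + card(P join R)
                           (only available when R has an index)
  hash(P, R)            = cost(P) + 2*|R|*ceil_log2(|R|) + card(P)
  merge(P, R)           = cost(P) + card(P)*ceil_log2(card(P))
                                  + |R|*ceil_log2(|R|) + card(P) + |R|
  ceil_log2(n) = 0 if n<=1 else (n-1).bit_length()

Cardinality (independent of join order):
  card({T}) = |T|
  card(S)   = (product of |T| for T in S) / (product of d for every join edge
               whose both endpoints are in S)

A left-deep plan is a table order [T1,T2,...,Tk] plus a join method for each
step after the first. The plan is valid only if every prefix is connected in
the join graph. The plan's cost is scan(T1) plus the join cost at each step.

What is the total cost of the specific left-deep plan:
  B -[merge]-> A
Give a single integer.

3800

step 1: scan B: cost=200, card=200
step 2: join A via merge
    card(P join A) = 200*200/(8) = 5000
    cost = 200 + 200*8 + 200*8 + 200 + 200 = 3800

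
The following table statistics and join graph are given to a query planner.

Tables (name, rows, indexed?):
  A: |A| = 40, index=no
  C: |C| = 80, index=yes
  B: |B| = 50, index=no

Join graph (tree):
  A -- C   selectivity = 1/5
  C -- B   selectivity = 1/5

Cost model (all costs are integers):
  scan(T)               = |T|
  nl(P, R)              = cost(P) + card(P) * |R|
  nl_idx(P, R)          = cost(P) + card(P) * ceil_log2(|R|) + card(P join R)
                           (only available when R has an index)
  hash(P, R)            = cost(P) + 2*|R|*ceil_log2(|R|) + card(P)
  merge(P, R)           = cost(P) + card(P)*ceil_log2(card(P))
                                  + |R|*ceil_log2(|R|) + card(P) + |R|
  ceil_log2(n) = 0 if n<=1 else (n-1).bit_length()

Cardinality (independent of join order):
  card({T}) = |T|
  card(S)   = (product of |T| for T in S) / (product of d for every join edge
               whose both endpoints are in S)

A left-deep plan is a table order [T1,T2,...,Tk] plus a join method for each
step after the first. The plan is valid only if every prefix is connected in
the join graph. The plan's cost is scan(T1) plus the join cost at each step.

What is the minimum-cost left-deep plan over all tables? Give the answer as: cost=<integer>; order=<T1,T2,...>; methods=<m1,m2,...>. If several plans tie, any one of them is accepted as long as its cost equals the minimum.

cost=1880; order=C,A,B; methods=hash,hash

Selinger DP (subsets sized 1..n):
  {A}: scan cost=40, card=40
  {C}: scan cost=80, card=80
  {B}: scan cost=50, card=50
  {AC}: card=640; try (A,hash)→640, (C,merge)→960, (C,nl_idx)→960, (A,merge)→1000, (C,hash)→1200, (C,nl)→3240 …(+1); best=640 via (A,hash)
  {BC}: card=800; try (B,hash)→760, (C,merge)→1040, (B,merge)→1070, (C,nl_idx)→1200, (C,hash)→1220, (C,nl)→4050 …(+1); best=760 via (B,hash)
  {ABC}: card=6400; try (B,hash)→1880, (A,hash)→2040, (B,merge)→8030, (A,merge)→9840, (B,nl)→32640, (A,nl)→32760; best=1880 via (B,hash)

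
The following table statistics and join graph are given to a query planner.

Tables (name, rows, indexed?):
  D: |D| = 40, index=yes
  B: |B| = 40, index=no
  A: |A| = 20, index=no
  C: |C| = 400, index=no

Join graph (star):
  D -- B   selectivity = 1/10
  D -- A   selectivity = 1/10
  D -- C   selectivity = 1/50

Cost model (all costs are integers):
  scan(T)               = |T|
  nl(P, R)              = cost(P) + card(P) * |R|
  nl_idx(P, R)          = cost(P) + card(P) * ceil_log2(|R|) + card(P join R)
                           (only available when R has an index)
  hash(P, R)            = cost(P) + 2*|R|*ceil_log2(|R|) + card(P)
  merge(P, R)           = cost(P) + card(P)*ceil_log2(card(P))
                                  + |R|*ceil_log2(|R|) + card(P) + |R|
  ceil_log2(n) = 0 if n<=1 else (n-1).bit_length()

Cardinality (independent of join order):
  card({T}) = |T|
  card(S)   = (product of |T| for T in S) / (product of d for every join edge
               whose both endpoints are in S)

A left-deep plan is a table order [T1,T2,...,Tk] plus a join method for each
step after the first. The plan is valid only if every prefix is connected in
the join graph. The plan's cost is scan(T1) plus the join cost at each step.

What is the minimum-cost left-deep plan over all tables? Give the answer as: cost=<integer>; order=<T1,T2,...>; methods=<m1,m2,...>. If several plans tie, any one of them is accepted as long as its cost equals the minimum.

Selinger DP (subsets sized 1..n):
  {D}: scan cost=40, card=40
  {B}: scan cost=40, card=40
  {A}: scan cost=20, card=20
  {C}: scan cost=400, card=400
  {BD}: card=160; try (D,nl_idx)→440, (D,hash)→560, (B,hash)→560, (D,merge)→600, (B,merge)→600, (D,nl)→1640 …(+1); best=440 via (D,nl_idx)
  {AD}: card=80; try (D,nl_idx)→220, (A,hash)→280, (D,merge)→420, (A,merge)→440, (D,hash)→520, (D,nl)→820 …(+1); best=220 via (D,nl_idx)
  {CD}: card=320; try (D,hash)→1280, (D,nl_idx)→3120, (C,merge)→4320, (D,merge)→4680, (C,hash)→7280, (C,nl)→16040 …(+1); best=1280 via (D,hash)
  {ABD}: card=320; try (B,hash)→780, (A,hash)→800, (B,merge)→1140, (A,merge)→2000, (B,nl)→3420, (A,nl)→3640; best=780 via (B,hash)
  {BCD}: card=1280; try (B,hash)→2080, (B,merge)→4760, (C,merge)→5880, (C,hash)→7800, (B,nl)→14080, (C,nl)→64440; best=2080 via (B,hash)
  {ACD}: card=640; try (A,hash)→1800, (A,merge)→4600, (C,merge)→4860, (C,hash)→7500, (A,nl)→7680, (C,nl)→32220; best=1800 via (A,hash)
  {ABCD}: card=2560; try (B,hash)→2920, (A,hash)→3560, (C,merge)→7980, (C,hash)→8300, (B,merge)→9120, (A,merge)→17560 …(+3); best=2920 via (B,hash)

cost=2920; order=C,D,A,B; methods=hash,hash,hash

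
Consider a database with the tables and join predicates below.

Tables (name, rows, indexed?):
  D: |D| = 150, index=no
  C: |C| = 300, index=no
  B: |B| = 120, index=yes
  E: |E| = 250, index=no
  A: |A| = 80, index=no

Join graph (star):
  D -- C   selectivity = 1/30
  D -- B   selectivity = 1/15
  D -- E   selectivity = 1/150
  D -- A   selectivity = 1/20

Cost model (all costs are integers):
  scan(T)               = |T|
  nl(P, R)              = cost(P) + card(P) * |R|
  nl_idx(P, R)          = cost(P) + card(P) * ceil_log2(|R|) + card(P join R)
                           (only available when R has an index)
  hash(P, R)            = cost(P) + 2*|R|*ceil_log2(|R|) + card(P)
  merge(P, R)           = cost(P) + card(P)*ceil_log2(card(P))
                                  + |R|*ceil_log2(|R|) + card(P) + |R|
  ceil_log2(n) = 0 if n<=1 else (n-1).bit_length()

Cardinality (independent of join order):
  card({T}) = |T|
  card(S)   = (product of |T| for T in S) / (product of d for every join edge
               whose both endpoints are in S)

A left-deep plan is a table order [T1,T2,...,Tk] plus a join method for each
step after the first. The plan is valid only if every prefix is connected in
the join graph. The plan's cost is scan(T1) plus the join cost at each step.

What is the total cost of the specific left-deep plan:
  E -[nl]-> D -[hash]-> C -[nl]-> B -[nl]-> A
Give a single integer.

step 1: scan E: cost=250, card=250
step 2: join D via nl
    card(P join D) = 250*150/(150) = 250
    cost = 250 + 250*150 = 37750
step 3: join C via hash
    card(P join C) = 250*300/(30) = 2500
    cost = 37750 + 2*300*9 + 250 = 43400
step 4: join B via nl
    card(P join B) = 2500*120/(15) = 20000
    cost = 43400 + 2500*120 = 343400
step 5: join A via nl
    card(P join A) = 20000*80/(20) = 80000
    cost = 343400 + 20000*80 = 1943400

1943400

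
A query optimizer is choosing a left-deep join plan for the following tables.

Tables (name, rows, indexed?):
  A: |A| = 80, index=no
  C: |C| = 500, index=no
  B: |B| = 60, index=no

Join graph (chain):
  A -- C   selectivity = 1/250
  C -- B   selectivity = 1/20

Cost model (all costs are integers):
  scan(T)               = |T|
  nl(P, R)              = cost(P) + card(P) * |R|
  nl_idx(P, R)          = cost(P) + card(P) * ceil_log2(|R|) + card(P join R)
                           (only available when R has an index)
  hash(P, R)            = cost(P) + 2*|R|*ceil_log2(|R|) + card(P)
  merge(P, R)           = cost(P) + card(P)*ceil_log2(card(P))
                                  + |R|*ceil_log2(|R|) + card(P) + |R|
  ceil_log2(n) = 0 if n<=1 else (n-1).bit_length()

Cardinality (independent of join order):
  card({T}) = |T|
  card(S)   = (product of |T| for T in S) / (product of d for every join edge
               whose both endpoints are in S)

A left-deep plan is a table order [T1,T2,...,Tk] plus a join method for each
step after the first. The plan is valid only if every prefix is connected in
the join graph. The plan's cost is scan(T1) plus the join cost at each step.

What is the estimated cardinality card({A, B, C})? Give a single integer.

480

Tables in S: A(80), B(60), C(500)
Edges inside S: A-C(d=250), C-B(d=20)
numerator = 80 * 60 * 500 = 2400000
denominator = 250 * 20 = 5000
card(S) = 2400000 / 5000 = 480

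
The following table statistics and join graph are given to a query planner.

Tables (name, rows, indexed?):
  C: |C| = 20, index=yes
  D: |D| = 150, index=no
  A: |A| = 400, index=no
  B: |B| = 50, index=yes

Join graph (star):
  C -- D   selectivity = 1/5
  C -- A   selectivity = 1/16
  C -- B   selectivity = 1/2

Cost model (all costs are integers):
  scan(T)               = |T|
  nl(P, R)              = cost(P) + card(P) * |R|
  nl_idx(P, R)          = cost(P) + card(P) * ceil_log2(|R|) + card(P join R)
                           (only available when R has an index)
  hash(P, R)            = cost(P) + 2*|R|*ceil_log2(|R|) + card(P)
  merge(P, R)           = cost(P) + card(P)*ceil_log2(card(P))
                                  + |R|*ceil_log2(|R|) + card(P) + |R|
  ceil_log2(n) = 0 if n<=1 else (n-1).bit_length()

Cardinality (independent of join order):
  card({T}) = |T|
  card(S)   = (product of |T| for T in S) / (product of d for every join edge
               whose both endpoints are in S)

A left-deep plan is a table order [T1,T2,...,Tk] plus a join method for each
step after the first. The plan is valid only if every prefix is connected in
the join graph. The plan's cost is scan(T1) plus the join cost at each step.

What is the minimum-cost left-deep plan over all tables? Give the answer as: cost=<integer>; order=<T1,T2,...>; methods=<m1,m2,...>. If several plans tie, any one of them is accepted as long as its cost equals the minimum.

Selinger DP (subsets sized 1..n):
  {C}: scan cost=20, card=20
  {D}: scan cost=150, card=150
  {A}: scan cost=400, card=400
  {B}: scan cost=50, card=50
  {CD}: card=600; try (C,hash)→500, (D,merge)→1490, (C,nl_idx)→1500, (C,merge)→1620, (D,hash)→2440, (D,nl)→3020 …(+1); best=500 via (C,hash)
  {AC}: card=500; try (C,hash)→1000, (C,nl_idx)→2900, (A,merge)→4140, (C,merge)→4520, (A,hash)→7240, (A,nl)→8020 …(+1); best=1000 via (C,hash)
  {BC}: card=500; try (C,hash)→300, (B,merge)→490, (C,merge)→520, (B,hash)→640, (B,nl_idx)→640, (C,nl_idx)→800 …(+2); best=300 via (C,hash)
  {ACD}: card=15000; try (D,hash)→3900, (D,merge)→7350, (A,hash)→8300, (A,merge)→11100, (D,nl)→76000, (A,nl)→240500; best=3900 via (D,hash)
  {BCD}: card=15000; try (B,hash)→1700, (D,hash)→3200, (D,merge)→6650, (B,merge)→7450, (B,nl_idx)→19100, (B,nl)→30500 …(+1); best=1700 via (B,hash)
  {ABC}: card=12500; try (B,hash)→2100, (B,merge)→6350, (A,hash)→8000, (A,merge)→9300, (B,nl_idx)→16500, (B,nl)→26000 …(+1); best=2100 via (B,hash)
  {ABCD}: card=375000; try (D,hash)→17000, (B,hash)→19500, (A,hash)→23900, (D,merge)→190950, (B,merge)→229250, (A,merge)→230700 …(+4); best=17000 via (D,hash)

cost=17000; order=A,C,B,D; methods=hash,hash,hash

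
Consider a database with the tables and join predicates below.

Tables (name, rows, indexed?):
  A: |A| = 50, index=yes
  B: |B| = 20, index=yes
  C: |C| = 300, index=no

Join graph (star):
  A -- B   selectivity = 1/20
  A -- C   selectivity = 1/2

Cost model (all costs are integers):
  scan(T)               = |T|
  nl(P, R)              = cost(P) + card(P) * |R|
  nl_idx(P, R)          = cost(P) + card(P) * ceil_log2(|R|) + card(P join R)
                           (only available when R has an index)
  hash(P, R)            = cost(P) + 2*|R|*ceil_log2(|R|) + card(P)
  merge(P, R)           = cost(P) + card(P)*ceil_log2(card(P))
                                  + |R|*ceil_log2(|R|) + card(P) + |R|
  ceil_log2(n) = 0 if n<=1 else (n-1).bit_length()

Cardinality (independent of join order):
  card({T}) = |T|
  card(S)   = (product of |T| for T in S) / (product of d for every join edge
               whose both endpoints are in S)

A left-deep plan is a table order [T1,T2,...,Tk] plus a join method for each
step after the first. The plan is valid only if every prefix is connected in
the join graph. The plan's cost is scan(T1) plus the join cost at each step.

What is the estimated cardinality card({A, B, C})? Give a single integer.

7500

Tables in S: A(50), B(20), C(300)
Edges inside S: A-B(d=20), A-C(d=2)
numerator = 50 * 20 * 300 = 300000
denominator = 20 * 2 = 40
card(S) = 300000 / 40 = 7500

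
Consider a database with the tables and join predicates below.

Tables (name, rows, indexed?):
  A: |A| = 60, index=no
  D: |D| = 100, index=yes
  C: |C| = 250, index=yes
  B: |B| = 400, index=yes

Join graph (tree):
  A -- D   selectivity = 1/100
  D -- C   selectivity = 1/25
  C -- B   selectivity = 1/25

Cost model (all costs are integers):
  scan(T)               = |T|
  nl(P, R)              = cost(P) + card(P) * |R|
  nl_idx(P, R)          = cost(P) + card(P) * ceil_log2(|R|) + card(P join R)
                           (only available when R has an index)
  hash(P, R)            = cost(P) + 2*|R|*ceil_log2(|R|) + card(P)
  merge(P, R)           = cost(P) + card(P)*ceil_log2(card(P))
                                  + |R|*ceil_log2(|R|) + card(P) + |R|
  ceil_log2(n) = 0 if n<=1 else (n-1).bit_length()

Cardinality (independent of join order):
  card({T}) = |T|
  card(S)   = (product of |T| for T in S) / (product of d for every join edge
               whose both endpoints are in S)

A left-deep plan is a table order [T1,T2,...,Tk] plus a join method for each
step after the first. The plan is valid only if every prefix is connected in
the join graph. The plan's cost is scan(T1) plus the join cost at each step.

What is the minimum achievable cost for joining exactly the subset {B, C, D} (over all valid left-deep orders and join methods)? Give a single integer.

Selinger DP over subsets of {B,C,D}:
  {D}: scan cost=100, card=100
  {C}: scan cost=250, card=250
  {B}: scan cost=400, card=400
  {CD}: card=1000; try (D,hash)→1900, (C,nl_idx)→1900, (D,nl_idx)→3000, (C,merge)→3150, (D,merge)→3300, (C,hash)→4200 …(+2); best=1900 via (D,hash)
  {BC}: card=4000; try (C,hash)→4800, (B,merge)→6500, (B,nl_idx)→6500, (C,merge)→6650, (C,nl_idx)→7600, (B,hash)→7700 …(+2); best=4800 via (C,hash)
  {BCD}: card=16000; try (B,hash)→10100, (D,hash)→10200, (B,merge)→16900, (B,nl_idx)→26900, (D,nl_idx)→48800, (D,merge)→57600 …(+2); best=10100 via (B,hash)

10100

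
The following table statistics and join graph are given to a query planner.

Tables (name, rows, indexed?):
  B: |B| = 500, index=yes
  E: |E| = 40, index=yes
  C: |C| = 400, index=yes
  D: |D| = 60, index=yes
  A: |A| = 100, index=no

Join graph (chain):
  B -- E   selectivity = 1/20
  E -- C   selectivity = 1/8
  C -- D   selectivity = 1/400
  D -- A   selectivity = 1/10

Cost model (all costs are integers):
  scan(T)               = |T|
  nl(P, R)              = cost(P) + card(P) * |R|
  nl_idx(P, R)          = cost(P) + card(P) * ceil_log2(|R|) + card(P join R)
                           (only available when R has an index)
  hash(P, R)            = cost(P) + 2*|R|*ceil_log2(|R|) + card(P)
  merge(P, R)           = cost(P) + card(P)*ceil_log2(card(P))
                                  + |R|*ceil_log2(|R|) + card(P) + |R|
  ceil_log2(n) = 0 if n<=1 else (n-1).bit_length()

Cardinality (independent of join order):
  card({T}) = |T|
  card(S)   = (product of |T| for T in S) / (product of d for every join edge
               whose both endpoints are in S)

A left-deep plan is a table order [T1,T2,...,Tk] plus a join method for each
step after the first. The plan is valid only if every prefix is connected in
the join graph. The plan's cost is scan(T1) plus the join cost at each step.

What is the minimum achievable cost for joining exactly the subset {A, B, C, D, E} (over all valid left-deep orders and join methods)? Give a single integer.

Selinger DP over subsets of {A,B,C,D,E}:
  {B}: scan cost=500, card=500
  {E}: scan cost=40, card=40
  {C}: scan cost=400, card=400
  {D}: scan cost=60, card=60
  {A}: scan cost=100, card=100
  {BE}: card=1000; try (B,nl_idx)→1400, (E,hash)→1480, (E,nl_idx)→4500, (B,merge)→5320, (E,merge)→5780, (B,hash)→9080 …(+2); best=1400 via (B,nl_idx)
  {CE}: card=2000; try (E,hash)→1280, (C,nl_idx)→2400, (C,merge)→4320, (E,merge)→4680, (E,nl_idx)→4800, (C,hash)→7280 …(+2); best=1280 via (E,hash)
  {CD}: card=60; try (C,nl_idx)→660, (D,hash)→1520, (D,nl_idx)→2860, (C,merge)→4480, (D,merge)→4820, (C,hash)→7320 …(+2); best=660 via (C,nl_idx)
  {AD}: card=600; try (D,hash)→920, (A,merge)→1280, (D,nl_idx)→1300, (D,merge)→1320, (A,hash)→1520, (A,nl)→6060 …(+1); best=920 via (D,hash)
  {BCE}: card=50000; try (C,hash)→9600, (B,hash)→12280, (C,merge)→16400, (B,merge)→30280, (C,nl_idx)→60400, (B,nl_idx)→69280 …(+2); best=9600 via (C,hash)
  {CDE}: card=300; try (E,hash)→1200, (E,nl_idx)→1320, (E,merge)→1360, (E,nl)→3060, (D,hash)→4000, (D,nl_idx)→13580 …(+2); best=1200 via (E,hash)
  {ACD}: card=600; try (A,merge)→1880, (A,hash)→2120, (A,nl)→6660, (C,nl_idx)→6920, (C,hash)→8720, (C,merge)→11520 …(+1); best=1880 via (A,merge)
  {BCDE}: card=7500; try (B,merge)→9200, (B,hash)→10500, (B,nl_idx)→11400, (D,hash)→60320, (B,nl)→151200, (D,nl_idx)→317100 …(+2); best=9200 via (B,merge)
  {ACDE}: card=3000; try (A,hash)→2900, (E,hash)→2960, (A,merge)→5000, (E,nl_idx)→8480, (E,merge)→8760, (E,nl)→25880 …(+1); best=2900 via (A,hash)
  {ABCDE}: card=75000; try (B,hash)→14900, (A,hash)→18100, (B,merge)→46900, (B,nl_idx)→104900, (A,merge)→115000, (A,nl)→759200 …(+1); best=14900 via (B,hash)

14900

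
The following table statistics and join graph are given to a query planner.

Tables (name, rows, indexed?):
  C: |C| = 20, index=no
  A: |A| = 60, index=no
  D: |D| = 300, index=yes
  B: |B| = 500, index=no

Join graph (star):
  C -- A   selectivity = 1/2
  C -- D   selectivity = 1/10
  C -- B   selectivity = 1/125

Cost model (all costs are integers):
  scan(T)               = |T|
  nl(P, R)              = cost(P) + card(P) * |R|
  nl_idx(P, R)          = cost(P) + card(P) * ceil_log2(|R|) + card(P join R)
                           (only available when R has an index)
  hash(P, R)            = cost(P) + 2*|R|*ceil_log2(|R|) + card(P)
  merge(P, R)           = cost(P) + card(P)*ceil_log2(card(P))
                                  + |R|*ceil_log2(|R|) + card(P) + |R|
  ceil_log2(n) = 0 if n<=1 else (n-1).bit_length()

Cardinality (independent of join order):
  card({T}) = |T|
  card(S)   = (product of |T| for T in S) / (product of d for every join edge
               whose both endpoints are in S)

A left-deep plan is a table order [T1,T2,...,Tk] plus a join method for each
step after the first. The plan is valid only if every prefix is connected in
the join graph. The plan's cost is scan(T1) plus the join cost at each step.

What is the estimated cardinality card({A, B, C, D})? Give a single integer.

72000

Tables in S: A(60), B(500), C(20), D(300)
Edges inside S: C-A(d=2), C-D(d=10), C-B(d=125)
numerator = 60 * 500 * 20 * 300 = 180000000
denominator = 2 * 10 * 125 = 2500
card(S) = 180000000 / 2500 = 72000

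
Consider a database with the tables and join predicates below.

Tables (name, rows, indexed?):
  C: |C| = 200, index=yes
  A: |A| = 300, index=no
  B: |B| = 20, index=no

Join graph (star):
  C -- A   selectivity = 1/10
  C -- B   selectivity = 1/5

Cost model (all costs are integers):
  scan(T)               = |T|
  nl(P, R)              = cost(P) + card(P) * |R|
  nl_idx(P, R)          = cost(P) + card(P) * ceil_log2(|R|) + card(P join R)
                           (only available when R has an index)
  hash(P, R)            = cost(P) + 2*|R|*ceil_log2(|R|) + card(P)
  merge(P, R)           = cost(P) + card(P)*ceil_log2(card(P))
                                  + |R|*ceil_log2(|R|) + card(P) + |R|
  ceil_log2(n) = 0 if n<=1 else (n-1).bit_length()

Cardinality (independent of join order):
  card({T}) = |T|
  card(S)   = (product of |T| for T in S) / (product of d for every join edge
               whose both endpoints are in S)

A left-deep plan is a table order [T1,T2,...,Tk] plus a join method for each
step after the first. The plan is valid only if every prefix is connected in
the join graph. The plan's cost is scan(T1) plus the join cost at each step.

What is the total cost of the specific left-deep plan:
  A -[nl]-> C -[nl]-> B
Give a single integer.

step 1: scan A: cost=300, card=300
step 2: join C via nl
    card(P join C) = 300*200/(10) = 6000
    cost = 300 + 300*200 = 60300
step 3: join B via nl
    card(P join B) = 6000*20/(5) = 24000
    cost = 60300 + 6000*20 = 180300

180300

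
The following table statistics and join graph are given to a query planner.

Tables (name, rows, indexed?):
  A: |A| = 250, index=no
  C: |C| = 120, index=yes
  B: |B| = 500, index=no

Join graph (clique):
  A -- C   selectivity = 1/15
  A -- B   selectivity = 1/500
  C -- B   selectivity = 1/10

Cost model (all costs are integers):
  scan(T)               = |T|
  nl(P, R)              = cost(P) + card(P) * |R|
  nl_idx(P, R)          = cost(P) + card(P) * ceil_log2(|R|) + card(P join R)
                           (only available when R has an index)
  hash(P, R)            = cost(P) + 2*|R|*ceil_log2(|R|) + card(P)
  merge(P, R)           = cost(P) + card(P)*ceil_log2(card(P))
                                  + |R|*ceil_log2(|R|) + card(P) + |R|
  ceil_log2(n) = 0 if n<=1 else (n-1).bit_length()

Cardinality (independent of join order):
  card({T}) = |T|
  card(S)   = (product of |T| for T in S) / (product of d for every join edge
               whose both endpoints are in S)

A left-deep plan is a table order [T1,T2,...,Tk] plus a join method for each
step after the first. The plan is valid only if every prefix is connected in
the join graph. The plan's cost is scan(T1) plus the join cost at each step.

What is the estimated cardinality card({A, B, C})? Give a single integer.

200

Tables in S: A(250), B(500), C(120)
Edges inside S: A-C(d=15), A-B(d=500), C-B(d=10)
numerator = 250 * 500 * 120 = 15000000
denominator = 15 * 500 * 10 = 75000
card(S) = 15000000 / 75000 = 200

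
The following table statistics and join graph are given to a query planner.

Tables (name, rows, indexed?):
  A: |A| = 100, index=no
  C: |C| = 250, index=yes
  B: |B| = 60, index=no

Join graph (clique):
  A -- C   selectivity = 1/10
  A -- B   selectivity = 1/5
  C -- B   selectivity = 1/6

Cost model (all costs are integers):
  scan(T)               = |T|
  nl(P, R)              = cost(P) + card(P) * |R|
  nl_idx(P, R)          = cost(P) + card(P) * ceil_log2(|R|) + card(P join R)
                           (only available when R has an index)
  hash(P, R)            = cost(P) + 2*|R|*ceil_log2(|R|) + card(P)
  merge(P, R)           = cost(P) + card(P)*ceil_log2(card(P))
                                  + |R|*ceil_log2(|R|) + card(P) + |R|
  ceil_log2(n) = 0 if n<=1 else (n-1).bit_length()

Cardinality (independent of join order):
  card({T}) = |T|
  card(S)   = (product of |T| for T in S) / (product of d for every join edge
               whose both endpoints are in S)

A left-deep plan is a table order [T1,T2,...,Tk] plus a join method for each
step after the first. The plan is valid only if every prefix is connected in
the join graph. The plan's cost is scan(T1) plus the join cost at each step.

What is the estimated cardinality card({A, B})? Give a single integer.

1200

Tables in S: A(100), B(60)
Edges inside S: A-B(d=5)
numerator = 100 * 60 = 6000
denominator = 5 = 5
card(S) = 6000 / 5 = 1200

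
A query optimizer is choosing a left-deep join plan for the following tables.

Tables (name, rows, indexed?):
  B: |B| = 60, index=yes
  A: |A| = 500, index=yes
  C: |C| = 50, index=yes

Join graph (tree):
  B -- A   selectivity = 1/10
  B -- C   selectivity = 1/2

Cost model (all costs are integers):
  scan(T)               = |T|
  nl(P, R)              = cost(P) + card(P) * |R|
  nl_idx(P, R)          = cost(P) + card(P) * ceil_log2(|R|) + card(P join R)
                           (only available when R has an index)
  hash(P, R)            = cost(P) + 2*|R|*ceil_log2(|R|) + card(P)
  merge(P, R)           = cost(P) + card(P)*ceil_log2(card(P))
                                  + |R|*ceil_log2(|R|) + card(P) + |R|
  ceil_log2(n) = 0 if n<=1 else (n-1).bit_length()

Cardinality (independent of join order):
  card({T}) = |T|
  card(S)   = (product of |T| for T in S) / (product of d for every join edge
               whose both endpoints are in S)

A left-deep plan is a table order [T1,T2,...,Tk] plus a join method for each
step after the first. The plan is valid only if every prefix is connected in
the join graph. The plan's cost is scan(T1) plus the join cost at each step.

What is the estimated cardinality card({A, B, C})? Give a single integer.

Tables in S: A(500), B(60), C(50)
Edges inside S: B-A(d=10), B-C(d=2)
numerator = 500 * 60 * 50 = 1500000
denominator = 10 * 2 = 20
card(S) = 1500000 / 20 = 75000

75000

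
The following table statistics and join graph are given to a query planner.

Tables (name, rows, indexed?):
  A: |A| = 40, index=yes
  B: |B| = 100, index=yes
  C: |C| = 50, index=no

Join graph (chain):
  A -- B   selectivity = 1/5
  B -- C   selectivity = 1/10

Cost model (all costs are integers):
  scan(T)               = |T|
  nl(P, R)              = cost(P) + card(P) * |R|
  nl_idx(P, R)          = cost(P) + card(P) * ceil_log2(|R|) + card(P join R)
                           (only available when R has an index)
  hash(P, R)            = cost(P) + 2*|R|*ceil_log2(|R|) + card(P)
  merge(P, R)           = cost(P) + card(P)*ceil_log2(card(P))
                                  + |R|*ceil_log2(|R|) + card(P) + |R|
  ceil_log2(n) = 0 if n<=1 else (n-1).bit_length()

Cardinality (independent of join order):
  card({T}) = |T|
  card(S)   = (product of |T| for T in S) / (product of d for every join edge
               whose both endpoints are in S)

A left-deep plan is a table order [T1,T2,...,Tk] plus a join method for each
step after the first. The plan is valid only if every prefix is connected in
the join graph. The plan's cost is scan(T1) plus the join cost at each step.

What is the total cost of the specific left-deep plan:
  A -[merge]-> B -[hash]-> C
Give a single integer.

2520

step 1: scan A: cost=40, card=40
step 2: join B via merge
    card(P join B) = 40*100/(5) = 800
    cost = 40 + 40*6 + 100*7 + 40 + 100 = 1120
step 3: join C via hash
    card(P join C) = 800*50/(10) = 4000
    cost = 1120 + 2*50*6 + 800 = 2520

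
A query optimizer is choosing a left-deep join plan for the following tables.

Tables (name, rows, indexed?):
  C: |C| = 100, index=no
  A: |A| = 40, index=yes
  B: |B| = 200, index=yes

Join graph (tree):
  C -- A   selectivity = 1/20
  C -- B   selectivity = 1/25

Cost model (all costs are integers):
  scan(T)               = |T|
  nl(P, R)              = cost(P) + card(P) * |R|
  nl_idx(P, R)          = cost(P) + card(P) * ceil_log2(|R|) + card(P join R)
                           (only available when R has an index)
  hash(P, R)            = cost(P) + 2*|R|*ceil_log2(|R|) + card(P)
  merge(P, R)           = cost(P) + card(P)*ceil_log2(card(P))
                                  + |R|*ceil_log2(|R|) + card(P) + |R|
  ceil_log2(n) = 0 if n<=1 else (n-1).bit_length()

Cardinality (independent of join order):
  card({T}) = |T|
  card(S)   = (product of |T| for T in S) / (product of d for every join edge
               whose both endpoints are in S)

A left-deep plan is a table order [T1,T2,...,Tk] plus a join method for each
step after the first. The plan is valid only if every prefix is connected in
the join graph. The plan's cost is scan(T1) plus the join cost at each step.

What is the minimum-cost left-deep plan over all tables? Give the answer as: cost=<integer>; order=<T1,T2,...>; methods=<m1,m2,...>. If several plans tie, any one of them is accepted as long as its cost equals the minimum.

Selinger DP (subsets sized 1..n):
  {C}: scan cost=100, card=100
  {A}: scan cost=40, card=40
  {B}: scan cost=200, card=200
  {AC}: card=200; try (A,hash)→680, (A,nl_idx)→900, (C,merge)→1120, (A,merge)→1180, (C,hash)→1480, (C,nl)→4040 …(+1); best=680 via (A,hash)
  {BC}: card=800; try (B,nl_idx)→1700, (C,hash)→1800, (B,merge)→2700, (C,merge)→2800, (B,hash)→3400, (B,nl)→20100 …(+1); best=1700 via (B,nl_idx)
  {ABC}: card=1600; try (A,hash)→2980, (B,nl_idx)→3880, (B,hash)→4080, (B,merge)→4280, (A,nl_idx)→8100, (A,merge)→10780 …(+2); best=2980 via (A,hash)

cost=2980; order=C,B,A; methods=nl_idx,hash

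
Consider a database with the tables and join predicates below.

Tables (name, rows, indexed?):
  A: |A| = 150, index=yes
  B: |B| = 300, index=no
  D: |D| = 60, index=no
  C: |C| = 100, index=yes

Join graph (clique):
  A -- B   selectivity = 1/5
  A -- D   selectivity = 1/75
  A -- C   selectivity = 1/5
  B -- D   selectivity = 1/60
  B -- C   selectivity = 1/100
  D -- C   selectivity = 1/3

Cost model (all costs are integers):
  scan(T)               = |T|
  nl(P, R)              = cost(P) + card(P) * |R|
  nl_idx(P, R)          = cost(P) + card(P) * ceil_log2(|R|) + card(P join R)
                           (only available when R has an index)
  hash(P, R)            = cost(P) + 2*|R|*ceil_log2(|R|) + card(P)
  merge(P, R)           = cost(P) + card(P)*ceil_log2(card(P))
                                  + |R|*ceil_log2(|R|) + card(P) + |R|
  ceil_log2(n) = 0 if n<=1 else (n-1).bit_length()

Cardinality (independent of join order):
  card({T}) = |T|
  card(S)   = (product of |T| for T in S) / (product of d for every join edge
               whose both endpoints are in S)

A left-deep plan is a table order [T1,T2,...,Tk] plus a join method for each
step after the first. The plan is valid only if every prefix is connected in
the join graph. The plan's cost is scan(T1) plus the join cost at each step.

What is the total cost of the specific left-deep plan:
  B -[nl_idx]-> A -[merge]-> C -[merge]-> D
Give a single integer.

169520

step 1: scan B: cost=300, card=300
step 2: join A via nl_idx
    card(P join A) = 300*150/(5) = 9000
    cost = 300 + 300*8 + 9000 = 11700
step 3: join C via merge
    card(P join C) = 9000*100/(5*100) = 1800
    cost = 11700 + 9000*14 + 100*7 + 9000 + 100 = 147500
step 4: join D via merge
    card(P join D) = 1800*60/(75*60*3) = 8
    cost = 147500 + 1800*11 + 60*6 + 1800 + 60 = 169520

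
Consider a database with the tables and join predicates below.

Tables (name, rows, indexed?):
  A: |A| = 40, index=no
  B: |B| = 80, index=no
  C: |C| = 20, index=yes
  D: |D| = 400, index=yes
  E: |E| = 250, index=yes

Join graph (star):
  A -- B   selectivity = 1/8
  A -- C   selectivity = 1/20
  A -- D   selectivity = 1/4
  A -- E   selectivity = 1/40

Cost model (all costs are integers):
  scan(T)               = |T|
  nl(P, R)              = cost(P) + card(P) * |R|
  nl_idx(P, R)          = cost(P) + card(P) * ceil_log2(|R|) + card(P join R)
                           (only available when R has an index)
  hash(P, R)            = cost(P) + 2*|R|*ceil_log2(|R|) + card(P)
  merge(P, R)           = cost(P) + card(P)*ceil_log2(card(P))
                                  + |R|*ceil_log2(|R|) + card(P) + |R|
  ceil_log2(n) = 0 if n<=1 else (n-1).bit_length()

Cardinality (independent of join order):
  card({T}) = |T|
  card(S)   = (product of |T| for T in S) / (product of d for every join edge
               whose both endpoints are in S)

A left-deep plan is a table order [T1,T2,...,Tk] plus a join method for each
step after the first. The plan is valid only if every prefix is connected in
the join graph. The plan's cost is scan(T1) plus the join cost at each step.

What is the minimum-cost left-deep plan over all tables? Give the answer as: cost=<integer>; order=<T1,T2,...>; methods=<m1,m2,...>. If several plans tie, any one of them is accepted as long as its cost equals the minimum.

Selinger DP (subsets sized 1..n):
  {A}: scan cost=40, card=40
  {B}: scan cost=80, card=80
  {C}: scan cost=20, card=20
  {D}: scan cost=400, card=400
  {E}: scan cost=250, card=250
  {AB}: card=400; try (A,hash)→640, (B,merge)→960, (A,merge)→1000, (B,hash)→1200, (B,nl)→3240, (A,nl)→3280; best=640 via (A,hash)
  {AC}: card=40; try (C,hash)→280, (C,nl_idx)→280, (A,merge)→420, (C,merge)→440, (A,hash)→520, (A,nl)→820 …(+1); best=280 via (C,hash)
  {AD}: card=4000; try (A,hash)→1280, (D,merge)→4320, (D,nl_idx)→4400, (A,merge)→4680, (D,hash)→7280, (D,nl)→16040 …(+1); best=1280 via (A,hash)
  {AE}: card=250; try (E,nl_idx)→610, (A,hash)→980, (E,merge)→2570, (A,merge)→2780, (E,hash)→4080, (E,nl)→10040 …(+1); best=610 via (E,nl_idx)
  {ABC}: card=400; try (B,merge)→1200, (C,hash)→1240, (B,hash)→1440, (C,nl_idx)→3040, (B,nl)→3480, (C,merge)→4760 …(+1); best=1200 via (B,merge)
  {ABD}: card=40000; try (B,hash)→6400, (D,hash)→8240, (D,merge)→8640, (D,nl_idx)→44240, (B,merge)→53920, (D,nl)→160640 …(+1); best=6400 via (B,hash)
  {ABE}: card=2500; try (B,hash)→1980, (B,merge)→3500, (E,hash)→5040, (E,nl_idx)→6340, (E,merge)→6890, (B,nl)→20610 …(+1); best=1980 via (B,hash)
  {ACD}: card=4000; try (D,merge)→4560, (D,nl_idx)→4640, (C,hash)→5480, (D,hash)→7520, (D,nl)→16280, (C,nl_idx)→25280 …(+2); best=4560 via (D,merge)
  {ACE}: card=250; try (E,nl_idx)→850, (C,hash)→1060, (C,nl_idx)→2110, (E,merge)→2810, (C,merge)→2980, (E,hash)→4320 …(+2); best=850 via (E,nl_idx)
  {ADE}: card=25000; try (D,merge)→6860, (D,hash)→8060, (E,hash)→9280, (D,nl_idx)→27860, (E,merge)→55530, (E,nl_idx)→58280 …(+2); best=6860 via (D,merge)
  {ABCD}: card=40000; try (D,hash)→8800, (D,merge)→9200, (B,hash)→9680, (D,nl_idx)→44800, (C,hash)→46600, (B,merge)→57200 …(+5); best=8800 via (D,hash)
  {ABCE}: card=2500; try (B,hash)→2220, (B,merge)→3740, (C,hash)→4680, (E,hash)→5600, (E,nl_idx)→6900, (E,merge)→7450 …(+5); best=2220 via (B,hash)
  {ABDE}: card=250000; try (D,hash)→11680, (B,hash)→32980, (D,merge)→38480, (E,hash)→50400, (D,nl_idx)→274480, (B,merge)→407500 …(+5); best=11680 via (D,hash)
  {ACDE}: card=25000; try (D,merge)→7100, (D,hash)→8300, (E,hash)→12560, (D,nl_idx)→28100, (C,hash)→32060, (E,merge)→58810 …(+6); best=7100 via (D,merge)
  {ABCDE}: card=250000; try (D,hash)→11920, (B,hash)→33220, (D,merge)→38720, (E,hash)→52800, (C,hash)→261880, (D,nl_idx)→274720 …(+9); best=11920 via (D,hash)

cost=11920; order=A,C,E,B,D; methods=hash,nl_idx,hash,hash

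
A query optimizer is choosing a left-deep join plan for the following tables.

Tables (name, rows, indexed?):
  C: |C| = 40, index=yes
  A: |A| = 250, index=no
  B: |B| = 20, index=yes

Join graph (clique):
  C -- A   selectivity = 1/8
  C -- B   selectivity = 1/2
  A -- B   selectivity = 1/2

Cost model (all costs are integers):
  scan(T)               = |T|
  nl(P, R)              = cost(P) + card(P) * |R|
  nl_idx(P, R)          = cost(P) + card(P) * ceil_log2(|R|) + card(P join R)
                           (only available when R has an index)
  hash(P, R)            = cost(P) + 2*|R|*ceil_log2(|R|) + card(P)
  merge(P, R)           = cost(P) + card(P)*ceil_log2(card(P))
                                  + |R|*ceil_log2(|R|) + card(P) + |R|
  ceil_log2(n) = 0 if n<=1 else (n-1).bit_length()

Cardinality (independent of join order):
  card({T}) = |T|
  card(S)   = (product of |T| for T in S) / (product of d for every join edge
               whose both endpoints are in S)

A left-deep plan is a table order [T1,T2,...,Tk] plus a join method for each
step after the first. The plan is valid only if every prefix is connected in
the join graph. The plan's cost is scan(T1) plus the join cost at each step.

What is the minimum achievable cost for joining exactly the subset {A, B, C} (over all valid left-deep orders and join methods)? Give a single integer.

2430

Selinger DP over subsets of {A,B,C}:
  {C}: scan cost=40, card=40
  {A}: scan cost=250, card=250
  {B}: scan cost=20, card=20
  {AC}: card=1250; try (C,hash)→980, (A,merge)→2570, (C,merge)→2780, (C,nl_idx)→3000, (A,hash)→4080, (A,nl)→10040 …(+1); best=980 via (C,hash)
  {BC}: card=400; try (B,hash)→280, (C,merge)→420, (B,merge)→440, (C,hash)→520, (C,nl_idx)→540, (B,nl_idx)→640 …(+2); best=280 via (B,hash)
  {AB}: card=2500; try (B,hash)→700, (A,merge)→2390, (B,merge)→2620, (B,nl_idx)→4000, (A,hash)→4040, (A,nl)→5020 …(+1); best=700 via (B,hash)
  {ABC}: card=6250; try (B,hash)→2430, (C,hash)→3680, (A,hash)→4680, (A,merge)→6530, (B,nl_idx)→13480, (B,merge)→16100 …(+5); best=2430 via (B,hash)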